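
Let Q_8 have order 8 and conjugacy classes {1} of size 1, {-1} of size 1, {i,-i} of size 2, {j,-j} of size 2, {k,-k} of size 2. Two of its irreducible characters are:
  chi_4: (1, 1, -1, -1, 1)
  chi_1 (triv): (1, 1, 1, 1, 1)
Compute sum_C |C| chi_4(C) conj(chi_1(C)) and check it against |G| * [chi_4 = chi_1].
Sum = 0; so <chi_4, chi_1> = 0 (distinct irreducibles are orthogonal).

Derivation: Compute term by term over conjugacy classes (|C| * chi_4(C) * conj(chi_1(C))):
  1*(1)*conj(1) + 1*(1)*conj(1) + 2*(-1)*conj(1) + 2*(-1)*conj(1) + 2*(1)*conj(1)
  = (1) + (1) + (-2) + (-2) + (2)
  = 0.
Dividing by |G| = 8 gives 0/8 = 0, matching the row-orthogonality relation <chi_4, chi_1> = [chi_4 = chi_1].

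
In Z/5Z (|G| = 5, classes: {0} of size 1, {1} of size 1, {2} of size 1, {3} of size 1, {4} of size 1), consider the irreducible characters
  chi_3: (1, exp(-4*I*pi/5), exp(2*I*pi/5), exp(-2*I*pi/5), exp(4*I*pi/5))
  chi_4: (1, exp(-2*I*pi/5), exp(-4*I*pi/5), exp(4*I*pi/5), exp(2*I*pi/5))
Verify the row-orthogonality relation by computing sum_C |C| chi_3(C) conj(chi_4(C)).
Sum = 0; so <chi_3, chi_4> = 0 (distinct irreducibles are orthogonal).

Solution. Compute term by term over conjugacy classes (|C| * chi_3(C) * conj(chi_4(C))):
  1*(1)*conj(1) + 1*(exp(-4*I*pi/5))*conj(exp(-2*I*pi/5)) + 1*(exp(2*I*pi/5))*conj(exp(-4*I*pi/5)) + 1*(exp(-2*I*pi/5))*conj(exp(4*I*pi/5)) + 1*(exp(4*I*pi/5))*conj(exp(2*I*pi/5))
  = (1) + (exp(-2*I*pi/5)) + (exp(-4*I*pi/5)) + (exp(4*I*pi/5)) + (exp(2*I*pi/5))
  = 0.
(Exp terms are combined using exp(i*s)*conj(exp(i*t)) = exp(i*(s-t)), and sums of them are collapsed using the identity that for every m > 1 the m distinct m-th roots of unity sum to 0, e.g. 1 + exp(2*I*pi/3) + exp(-2*I*pi/3) = 0.)
Dividing by |G| = 5 gives 0/5 = 0, matching the row-orthogonality relation <chi_3, chi_4> = [chi_3 = chi_4].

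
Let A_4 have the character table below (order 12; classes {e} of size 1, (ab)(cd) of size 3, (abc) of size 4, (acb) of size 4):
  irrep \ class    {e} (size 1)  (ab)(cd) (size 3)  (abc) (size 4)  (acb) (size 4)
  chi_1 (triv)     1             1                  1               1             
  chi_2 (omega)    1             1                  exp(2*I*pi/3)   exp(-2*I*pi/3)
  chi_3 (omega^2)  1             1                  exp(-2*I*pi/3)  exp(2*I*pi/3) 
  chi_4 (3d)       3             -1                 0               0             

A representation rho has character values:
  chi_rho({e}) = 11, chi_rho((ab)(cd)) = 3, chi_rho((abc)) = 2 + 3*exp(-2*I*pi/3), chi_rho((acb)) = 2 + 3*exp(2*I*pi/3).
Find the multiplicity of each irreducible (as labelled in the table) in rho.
Multiplicities: chi_1: 2, chi_2: 0, chi_3: 3, chi_4: 2.

Reasoning: Use <chi_rho, chi> = (1/|G|) sum_C |C| * chi_rho(C) * conj(chi(C)) with |G| = 12 for each irreducible chi in the table:
  <chi_rho, chi_1> = (1/12)[1*(11)*conj(1) + 3*(3)*conj(1) + 4*(2 + 3*exp(-2*I*pi/3))*conj(1) + 4*(2 + 3*exp(2*I*pi/3))*conj(1)]
      = (1/12)[(11) + (9) + (8 + 12*exp(-2*I*pi/3)) + (8 + 12*exp(2*I*pi/3))] = 24/12 = 2
  <chi_rho, chi_2> = (1/12)[1*(11)*conj(1) + 3*(3)*conj(1) + 4*(2 + 3*exp(-2*I*pi/3))*conj(exp(2*I*pi/3)) + 4*(2 + 3*exp(2*I*pi/3))*conj(exp(-2*I*pi/3))]
      = (1/12)[(11) + (9) + (8*exp(-2*I*pi/3) + 12*exp(2*I*pi/3)) + (12*exp(-2*I*pi/3) + 8*exp(2*I*pi/3))] = 0/12 = 0
  <chi_rho, chi_3> = (1/12)[1*(11)*conj(1) + 3*(3)*conj(1) + 4*(2 + 3*exp(-2*I*pi/3))*conj(exp(-2*I*pi/3)) + 4*(2 + 3*exp(2*I*pi/3))*conj(exp(2*I*pi/3))]
      = (1/12)[(11) + (9) + (12 + 8*exp(2*I*pi/3)) + (12 + 8*exp(-2*I*pi/3))] = 36/12 = 3
  <chi_rho, chi_4> = (1/12)[1*(11)*conj(3) + 3*(3)*conj(-1) + 4*(2 + 3*exp(-2*I*pi/3))*conj(0) + 4*(2 + 3*exp(2*I*pi/3))*conj(0)]
      = (1/12)[(33) + (-9) + (0) + (0)] = 24/12 = 2
(Exp terms are combined using exp(i*s)*conj(exp(i*t)) = exp(i*(s-t)), and sums of them are collapsed using the identity that for every m > 1 the m distinct m-th roots of unity sum to 0, e.g. 1 + exp(2*I*pi/3) + exp(-2*I*pi/3) = 0.)
Dimension check: dim(rho) = sum (mult * dim) = 2*1 + 0*1 + 3*1 + 2*3 = 11 = chi_rho(e) = 11.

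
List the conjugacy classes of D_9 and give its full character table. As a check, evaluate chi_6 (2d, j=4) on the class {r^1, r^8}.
Conjugacy classes: {e} of size 1, {r^1, r^8} of size 2, {r^2, r^7} of size 2, {r^3, r^6} of size 2, {r^4, r^5} of size 2, {s, sr, ..., sr^8} of size 9.
Character table:
  irrep \ class              {e} (size 1)  {r^1, r^8} (size 2)  {r^2, r^7} (size 2)  {r^3, r^6} (size 2)  {r^4, r^5} (size 2)  {s, sr, ..., sr^8} (size 9)
  chi_1 (triv)               1             1                    1                    1                    1                    1                          
  chi_2 (sign: r->1, s->-1)  1             1                    1                    1                    1                    -1                         
  chi_3 (2d, j=1)            2             2*cos(2*pi/9)        2*cos(4*pi/9)        -1                   -2*cos(pi/9)         0                          
  chi_4 (2d, j=2)            2             2*cos(4*pi/9)        -2*cos(pi/9)         -1                   2*cos(2*pi/9)        0                          
  chi_5 (2d, j=3)            2             -1                   -1                   2                    -1                   0                          
  chi_6 (2d, j=4)            2             -2*cos(pi/9)         2*cos(2*pi/9)        -1                   2*cos(4*pi/9)        0                          

Spot check: chi_6 (2d, j=4) on {r^1, r^8} = -2*cos(pi/9).

Proof sketch: D_9 has order 2*9 = 18 with 6 conjugacy classes, hence 6 irreducibles. Sum of squared dims 1 + 1 + 4 + 4 + 4 + 4 = 18 = |G|. Linear characters come from the abelianisation; the 2-dimensional irreps have character r^k -> 2*cos(2*pi*j*k/9), reflections -> 0.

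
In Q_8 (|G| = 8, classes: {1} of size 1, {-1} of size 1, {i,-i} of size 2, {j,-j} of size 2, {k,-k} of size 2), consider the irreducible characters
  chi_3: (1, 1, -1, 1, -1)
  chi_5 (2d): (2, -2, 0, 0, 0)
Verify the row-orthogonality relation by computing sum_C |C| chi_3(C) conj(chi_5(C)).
Sum = 0; so <chi_3, chi_5> = 0 (distinct irreducibles are orthogonal).

Justification: Compute term by term over conjugacy classes (|C| * chi_3(C) * conj(chi_5(C))):
  1*(1)*conj(2) + 1*(1)*conj(-2) + 2*(-1)*conj(0) + 2*(1)*conj(0) + 2*(-1)*conj(0)
  = (2) + (-2) + (0) + (0) + (0)
  = 0.
Dividing by |G| = 8 gives 0/8 = 0, matching the row-orthogonality relation <chi_3, chi_5> = [chi_3 = chi_5].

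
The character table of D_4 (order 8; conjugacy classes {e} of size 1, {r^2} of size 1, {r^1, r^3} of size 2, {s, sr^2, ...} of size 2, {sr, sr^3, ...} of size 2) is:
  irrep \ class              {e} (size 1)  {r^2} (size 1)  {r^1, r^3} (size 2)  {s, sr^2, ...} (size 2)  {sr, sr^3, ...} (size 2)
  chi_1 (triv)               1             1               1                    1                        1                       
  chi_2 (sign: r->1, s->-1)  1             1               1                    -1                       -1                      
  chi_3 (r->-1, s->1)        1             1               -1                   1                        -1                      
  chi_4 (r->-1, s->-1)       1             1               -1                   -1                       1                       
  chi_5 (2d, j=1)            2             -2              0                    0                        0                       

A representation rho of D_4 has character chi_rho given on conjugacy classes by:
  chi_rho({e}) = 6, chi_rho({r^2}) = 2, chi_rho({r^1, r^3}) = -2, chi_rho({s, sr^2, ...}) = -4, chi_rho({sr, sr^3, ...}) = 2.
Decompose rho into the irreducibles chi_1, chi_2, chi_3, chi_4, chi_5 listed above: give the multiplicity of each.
Multiplicities: chi_1: 0, chi_2: 1, chi_3: 0, chi_4: 3, chi_5: 1.

Reasoning: Use <chi_rho, chi> = (1/|G|) sum_C |C| * chi_rho(C) * conj(chi(C)) with |G| = 8 for each irreducible chi in the table:
  <chi_rho, chi_1> = (1/8)[1*(6)*conj(1) + 1*(2)*conj(1) + 2*(-2)*conj(1) + 2*(-4)*conj(1) + 2*(2)*conj(1)]
      = (1/8)[(6) + (2) + (-4) + (-8) + (4)] = 0/8 = 0
  <chi_rho, chi_2> = (1/8)[1*(6)*conj(1) + 1*(2)*conj(1) + 2*(-2)*conj(1) + 2*(-4)*conj(-1) + 2*(2)*conj(-1)]
      = (1/8)[(6) + (2) + (-4) + (8) + (-4)] = 8/8 = 1
  <chi_rho, chi_3> = (1/8)[1*(6)*conj(1) + 1*(2)*conj(1) + 2*(-2)*conj(-1) + 2*(-4)*conj(1) + 2*(2)*conj(-1)]
      = (1/8)[(6) + (2) + (4) + (-8) + (-4)] = 0/8 = 0
  <chi_rho, chi_4> = (1/8)[1*(6)*conj(1) + 1*(2)*conj(1) + 2*(-2)*conj(-1) + 2*(-4)*conj(-1) + 2*(2)*conj(1)]
      = (1/8)[(6) + (2) + (4) + (8) + (4)] = 24/8 = 3
  <chi_rho, chi_5> = (1/8)[1*(6)*conj(2) + 1*(2)*conj(-2) + 2*(-2)*conj(0) + 2*(-4)*conj(0) + 2*(2)*conj(0)]
      = (1/8)[(12) + (-4) + (0) + (0) + (0)] = 8/8 = 1
Dimension check: dim(rho) = sum (mult * dim) = 0*1 + 1*1 + 0*1 + 3*1 + 1*2 = 6 = chi_rho(e) = 6.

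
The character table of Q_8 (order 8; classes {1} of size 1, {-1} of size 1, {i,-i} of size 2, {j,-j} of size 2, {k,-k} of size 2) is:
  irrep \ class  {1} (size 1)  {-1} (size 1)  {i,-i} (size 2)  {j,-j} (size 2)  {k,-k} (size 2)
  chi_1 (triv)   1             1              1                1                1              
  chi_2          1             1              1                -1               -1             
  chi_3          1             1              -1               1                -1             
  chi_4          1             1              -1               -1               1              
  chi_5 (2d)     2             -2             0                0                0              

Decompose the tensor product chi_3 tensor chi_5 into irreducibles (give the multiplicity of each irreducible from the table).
chi_3 tensor chi_5 = chi_5 (all other irreducibles have multiplicity 0).

Derivation: The character of a tensor product is the pointwise product (chi_3 * chi_5)(C) = chi_3(C) * chi_5(C):
  {1}: (1)*(2), {-1}: (1)*(-2), {i,-i}: (-1)*(0), {j,-j}: (1)*(0), {k,-k}: (-1)*(0)
so (chi_3 * chi_5) takes values
  {1} -> 2, {-1} -> -2, {i,-i} -> 0, {j,-j} -> 0, {k,-k} -> 0.
Now take the inner product of this character with each irreducible chi from the table, <chi_3*chi_5, chi> = (1/8) sum_C |C| (chi_3*chi_5)(C) conj(chi(C)):
  <chi_3*chi_5, chi_1> = (1/8)[1*(2)*conj(1) + 1*(-2)*conj(1) + 2*(0)*conj(1) + 2*(0)*conj(1) + 2*(0)*conj(1)]
      = (1/8)[(2) + (-2) + (0) + (0) + (0)] = 0/8 = 0
  <chi_3*chi_5, chi_2> = (1/8)[1*(2)*conj(1) + 1*(-2)*conj(1) + 2*(0)*conj(1) + 2*(0)*conj(-1) + 2*(0)*conj(-1)]
      = (1/8)[(2) + (-2) + (0) + (0) + (0)] = 0/8 = 0
  <chi_3*chi_5, chi_3> = (1/8)[1*(2)*conj(1) + 1*(-2)*conj(1) + 2*(0)*conj(-1) + 2*(0)*conj(1) + 2*(0)*conj(-1)]
      = (1/8)[(2) + (-2) + (0) + (0) + (0)] = 0/8 = 0
  <chi_3*chi_5, chi_4> = (1/8)[1*(2)*conj(1) + 1*(-2)*conj(1) + 2*(0)*conj(-1) + 2*(0)*conj(-1) + 2*(0)*conj(1)]
      = (1/8)[(2) + (-2) + (0) + (0) + (0)] = 0/8 = 0
  <chi_3*chi_5, chi_5> = (1/8)[1*(2)*conj(2) + 1*(-2)*conj(-2) + 2*(0)*conj(0) + 2*(0)*conj(0) + 2*(0)*conj(0)]
      = (1/8)[(4) + (4) + (0) + (0) + (0)] = 8/8 = 1
Hence the multiplicities are chi_5: 1. Dimension check: dim(chi_3)*dim(chi_5) = 1*2 = 2 and sum (mult * dim) = 1*2 = 2.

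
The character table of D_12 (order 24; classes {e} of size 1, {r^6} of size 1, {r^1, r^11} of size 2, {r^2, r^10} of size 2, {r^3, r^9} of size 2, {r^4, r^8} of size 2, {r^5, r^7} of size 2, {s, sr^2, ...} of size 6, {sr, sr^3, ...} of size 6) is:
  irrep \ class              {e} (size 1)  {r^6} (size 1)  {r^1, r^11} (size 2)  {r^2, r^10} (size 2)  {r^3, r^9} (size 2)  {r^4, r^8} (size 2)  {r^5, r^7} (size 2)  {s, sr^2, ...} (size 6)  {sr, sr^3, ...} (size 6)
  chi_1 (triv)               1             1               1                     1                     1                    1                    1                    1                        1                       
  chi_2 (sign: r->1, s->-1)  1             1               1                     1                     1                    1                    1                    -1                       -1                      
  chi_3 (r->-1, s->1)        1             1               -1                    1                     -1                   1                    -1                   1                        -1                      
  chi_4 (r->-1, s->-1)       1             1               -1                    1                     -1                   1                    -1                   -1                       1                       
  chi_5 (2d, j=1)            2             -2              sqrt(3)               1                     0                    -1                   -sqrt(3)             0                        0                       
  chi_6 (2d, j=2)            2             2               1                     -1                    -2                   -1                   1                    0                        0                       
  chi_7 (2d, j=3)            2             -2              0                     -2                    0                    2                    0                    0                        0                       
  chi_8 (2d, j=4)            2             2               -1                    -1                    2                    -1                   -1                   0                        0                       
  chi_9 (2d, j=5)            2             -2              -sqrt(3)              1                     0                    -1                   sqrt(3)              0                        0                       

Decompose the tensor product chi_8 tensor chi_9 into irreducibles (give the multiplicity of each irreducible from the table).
chi_8 tensor chi_9 = chi_5 + chi_7 (all other irreducibles have multiplicity 0).

Derivation: The character of a tensor product is the pointwise product (chi_8 * chi_9)(C) = chi_8(C) * chi_9(C):
  {e}: (2)*(2), {r^6}: (2)*(-2), {r^1, r^11}: (-1)*(-sqrt(3)), {r^2, r^10}: (-1)*(1), {r^3, r^9}: (2)*(0), {r^4, r^8}: (-1)*(-1), {r^5, r^7}: (-1)*(sqrt(3)), {s, sr^2, ...}: (0)*(0), {sr, sr^3, ...}: (0)*(0)
so (chi_8 * chi_9) takes values
  {e} -> 4, {r^6} -> -4, {r^1, r^11} -> sqrt(3), {r^2, r^10} -> -1, {r^3, r^9} -> 0, {r^4, r^8} -> 1, {r^5, r^7} -> -sqrt(3), {s, sr^2, ...} -> 0, {sr, sr^3, ...} -> 0.
Now take the inner product of this character with each irreducible chi from the table, <chi_8*chi_9, chi> = (1/24) sum_C |C| (chi_8*chi_9)(C) conj(chi(C)):
  <chi_8*chi_9, chi_1> = (1/24)[1*(4)*conj(1) + 1*(-4)*conj(1) + 2*(sqrt(3))*conj(1) + 2*(-1)*conj(1) + 2*(0)*conj(1) + 2*(1)*conj(1) + 2*(-sqrt(3))*conj(1) + 6*(0)*conj(1) + 6*(0)*conj(1)]
      = (1/24)[(4) + (-4) + (2*sqrt(3)) + (-2) + (0) + (2) + (-2*sqrt(3)) + (0) + (0)] = 0/24 = 0
  <chi_8*chi_9, chi_2> = (1/24)[1*(4)*conj(1) + 1*(-4)*conj(1) + 2*(sqrt(3))*conj(1) + 2*(-1)*conj(1) + 2*(0)*conj(1) + 2*(1)*conj(1) + 2*(-sqrt(3))*conj(1) + 6*(0)*conj(-1) + 6*(0)*conj(-1)]
      = (1/24)[(4) + (-4) + (2*sqrt(3)) + (-2) + (0) + (2) + (-2*sqrt(3)) + (0) + (0)] = 0/24 = 0
  <chi_8*chi_9, chi_3> = (1/24)[1*(4)*conj(1) + 1*(-4)*conj(1) + 2*(sqrt(3))*conj(-1) + 2*(-1)*conj(1) + 2*(0)*conj(-1) + 2*(1)*conj(1) + 2*(-sqrt(3))*conj(-1) + 6*(0)*conj(1) + 6*(0)*conj(-1)]
      = (1/24)[(4) + (-4) + (-2*sqrt(3)) + (-2) + (0) + (2) + (2*sqrt(3)) + (0) + (0)] = 0/24 = 0
  <chi_8*chi_9, chi_4> = (1/24)[1*(4)*conj(1) + 1*(-4)*conj(1) + 2*(sqrt(3))*conj(-1) + 2*(-1)*conj(1) + 2*(0)*conj(-1) + 2*(1)*conj(1) + 2*(-sqrt(3))*conj(-1) + 6*(0)*conj(-1) + 6*(0)*conj(1)]
      = (1/24)[(4) + (-4) + (-2*sqrt(3)) + (-2) + (0) + (2) + (2*sqrt(3)) + (0) + (0)] = 0/24 = 0
  <chi_8*chi_9, chi_5> = (1/24)[1*(4)*conj(2) + 1*(-4)*conj(-2) + 2*(sqrt(3))*conj(sqrt(3)) + 2*(-1)*conj(1) + 2*(0)*conj(0) + 2*(1)*conj(-1) + 2*(-sqrt(3))*conj(-sqrt(3)) + 6*(0)*conj(0) + 6*(0)*conj(0)]
      = (1/24)[(8) + (8) + (6) + (-2) + (0) + (-2) + (6) + (0) + (0)] = 24/24 = 1
  <chi_8*chi_9, chi_6> = (1/24)[1*(4)*conj(2) + 1*(-4)*conj(2) + 2*(sqrt(3))*conj(1) + 2*(-1)*conj(-1) + 2*(0)*conj(-2) + 2*(1)*conj(-1) + 2*(-sqrt(3))*conj(1) + 6*(0)*conj(0) + 6*(0)*conj(0)]
      = (1/24)[(8) + (-8) + (2*sqrt(3)) + (2) + (0) + (-2) + (-2*sqrt(3)) + (0) + (0)] = 0/24 = 0
  <chi_8*chi_9, chi_7> = (1/24)[1*(4)*conj(2) + 1*(-4)*conj(-2) + 2*(sqrt(3))*conj(0) + 2*(-1)*conj(-2) + 2*(0)*conj(0) + 2*(1)*conj(2) + 2*(-sqrt(3))*conj(0) + 6*(0)*conj(0) + 6*(0)*conj(0)]
      = (1/24)[(8) + (8) + (0) + (4) + (0) + (4) + (0) + (0) + (0)] = 24/24 = 1
  <chi_8*chi_9, chi_8> = (1/24)[1*(4)*conj(2) + 1*(-4)*conj(2) + 2*(sqrt(3))*conj(-1) + 2*(-1)*conj(-1) + 2*(0)*conj(2) + 2*(1)*conj(-1) + 2*(-sqrt(3))*conj(-1) + 6*(0)*conj(0) + 6*(0)*conj(0)]
      = (1/24)[(8) + (-8) + (-2*sqrt(3)) + (2) + (0) + (-2) + (2*sqrt(3)) + (0) + (0)] = 0/24 = 0
  <chi_8*chi_9, chi_9> = (1/24)[1*(4)*conj(2) + 1*(-4)*conj(-2) + 2*(sqrt(3))*conj(-sqrt(3)) + 2*(-1)*conj(1) + 2*(0)*conj(0) + 2*(1)*conj(-1) + 2*(-sqrt(3))*conj(sqrt(3)) + 6*(0)*conj(0) + 6*(0)*conj(0)]
      = (1/24)[(8) + (8) + (-6) + (-2) + (0) + (-2) + (-6) + (0) + (0)] = 0/24 = 0
Hence the multiplicities are chi_5: 1, chi_7: 1. Dimension check: dim(chi_8)*dim(chi_9) = 2*2 = 4 and sum (mult * dim) = 1*2 + 1*2 = 4.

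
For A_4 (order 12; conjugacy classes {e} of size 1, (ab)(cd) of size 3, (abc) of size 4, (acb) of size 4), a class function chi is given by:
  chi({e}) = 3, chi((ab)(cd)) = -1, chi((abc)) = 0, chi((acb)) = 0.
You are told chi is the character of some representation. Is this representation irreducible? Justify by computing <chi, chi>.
Irreducible: <chi, chi> = 1.

Why: <chi, chi> = (1/|G|) sum_C |C| * |chi(C)|^2 = (1/12)[1*|3|^2 + 3*|-1|^2 + 4*|0|^2 + 4*|0|^2]
  = (1/12)[(9) + (3) + (0) + (0)] = 12/12 = 1.
(Exp terms are combined using exp(i*s)*conj(exp(i*t)) = exp(i*(s-t)), and sums of them are collapsed using the identity that for every m > 1 the m distinct m-th roots of unity sum to 0, e.g. 1 + exp(2*I*pi/3) + exp(-2*I*pi/3) = 0.)
A character is irreducible iff <chi, chi> = 1, so this representation is irreducible.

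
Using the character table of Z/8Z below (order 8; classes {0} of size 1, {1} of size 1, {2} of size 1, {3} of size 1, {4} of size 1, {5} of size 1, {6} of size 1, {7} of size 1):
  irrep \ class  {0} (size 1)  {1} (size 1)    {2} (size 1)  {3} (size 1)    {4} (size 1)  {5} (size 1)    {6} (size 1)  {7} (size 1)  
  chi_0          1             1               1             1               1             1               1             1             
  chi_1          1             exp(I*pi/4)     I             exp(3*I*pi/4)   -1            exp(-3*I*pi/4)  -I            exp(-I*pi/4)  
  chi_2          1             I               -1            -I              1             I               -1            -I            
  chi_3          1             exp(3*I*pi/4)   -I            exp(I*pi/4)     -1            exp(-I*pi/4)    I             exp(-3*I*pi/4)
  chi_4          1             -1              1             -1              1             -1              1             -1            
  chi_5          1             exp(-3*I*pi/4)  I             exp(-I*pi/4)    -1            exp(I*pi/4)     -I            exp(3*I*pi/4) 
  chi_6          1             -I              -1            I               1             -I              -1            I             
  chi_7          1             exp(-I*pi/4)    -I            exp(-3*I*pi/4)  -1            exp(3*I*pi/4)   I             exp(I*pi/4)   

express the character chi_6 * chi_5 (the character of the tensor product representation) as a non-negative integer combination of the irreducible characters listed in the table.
chi_6 tensor chi_5 = chi_3 (all other irreducibles have multiplicity 0).

Reasoning: The character of a tensor product is the pointwise product (chi_6 * chi_5)(C) = chi_6(C) * chi_5(C):
  {0}: (1)*(1), {1}: (-I)*(exp(-3*I*pi/4)), {2}: (-1)*(I), {3}: (I)*(exp(-I*pi/4)), {4}: (1)*(-1), {5}: (-I)*(exp(I*pi/4)), {6}: (-1)*(-I), {7}: (I)*(exp(3*I*pi/4))
so (chi_6 * chi_5) takes values
  {0} -> 1, {1} -> -exp(-I*pi/4), {2} -> -I, {3} -> exp(I*pi/4), {4} -> -1, {5} -> -exp(3*I*pi/4), {6} -> I, {7} -> exp(-3*I*pi/4).
Now take the inner product of this character with each irreducible chi from the table, <chi_6*chi_5, chi> = (1/8) sum_C |C| (chi_6*chi_5)(C) conj(chi(C)):
  <chi_6*chi_5, chi_0> = (1/8)[1*(1)*conj(1) + 1*(-exp(-I*pi/4))*conj(1) + 1*(-I)*conj(1) + 1*(exp(I*pi/4))*conj(1) + 1*(-1)*conj(1) + 1*(-exp(3*I*pi/4))*conj(1) + 1*(I)*conj(1) + 1*(exp(-3*I*pi/4))*conj(1)]
      = (1/8)[(1) + (-exp(-I*pi/4)) + (-I) + (exp(I*pi/4)) + (-1) + (-exp(3*I*pi/4)) + (I) + (exp(-3*I*pi/4))] = 0/8 = 0
  <chi_6*chi_5, chi_1> = (1/8)[1*(1)*conj(1) + 1*(-exp(-I*pi/4))*conj(exp(I*pi/4)) + 1*(-I)*conj(I) + 1*(exp(I*pi/4))*conj(exp(3*I*pi/4)) + 1*(-1)*conj(-1) + 1*(-exp(3*I*pi/4))*conj(exp(-3*I*pi/4)) + 1*(I)*conj(-I) + 1*(exp(-3*I*pi/4))*conj(exp(-I*pi/4))]
      = (1/8)[(1) + (I) + (-1) + (-I) + (1) + (I) + (-1) + (-I)] = 0/8 = 0
  <chi_6*chi_5, chi_2> = (1/8)[1*(1)*conj(1) + 1*(-exp(-I*pi/4))*conj(I) + 1*(-I)*conj(-1) + 1*(exp(I*pi/4))*conj(-I) + 1*(-1)*conj(1) + 1*(-exp(3*I*pi/4))*conj(I) + 1*(I)*conj(-1) + 1*(exp(-3*I*pi/4))*conj(-I)]
      = (1/8)[(1) + (exp(I*pi/4)) + (I) + (exp(3*I*pi/4)) + (-1) + (exp(-3*I*pi/4)) + (-I) + (exp(-I*pi/4))] = 0/8 = 0
  <chi_6*chi_5, chi_3> = (1/8)[1*(1)*conj(1) + 1*(-exp(-I*pi/4))*conj(exp(3*I*pi/4)) + 1*(-I)*conj(-I) + 1*(exp(I*pi/4))*conj(exp(I*pi/4)) + 1*(-1)*conj(-1) + 1*(-exp(3*I*pi/4))*conj(exp(-I*pi/4)) + 1*(I)*conj(I) + 1*(exp(-3*I*pi/4))*conj(exp(-3*I*pi/4))]
      = (1/8)[(1) + (1) + (1) + (1) + (1) + (1) + (1) + (1)] = 8/8 = 1
  <chi_6*chi_5, chi_4> = (1/8)[1*(1)*conj(1) + 1*(-exp(-I*pi/4))*conj(-1) + 1*(-I)*conj(1) + 1*(exp(I*pi/4))*conj(-1) + 1*(-1)*conj(1) + 1*(-exp(3*I*pi/4))*conj(-1) + 1*(I)*conj(1) + 1*(exp(-3*I*pi/4))*conj(-1)]
      = (1/8)[(1) + (exp(-I*pi/4)) + (-I) + (-exp(I*pi/4)) + (-1) + (exp(3*I*pi/4)) + (I) + (-exp(-3*I*pi/4))] = 0/8 = 0
  <chi_6*chi_5, chi_5> = (1/8)[1*(1)*conj(1) + 1*(-exp(-I*pi/4))*conj(exp(-3*I*pi/4)) + 1*(-I)*conj(I) + 1*(exp(I*pi/4))*conj(exp(-I*pi/4)) + 1*(-1)*conj(-1) + 1*(-exp(3*I*pi/4))*conj(exp(I*pi/4)) + 1*(I)*conj(-I) + 1*(exp(-3*I*pi/4))*conj(exp(3*I*pi/4))]
      = (1/8)[(1) + (-I) + (-1) + (I) + (1) + (-I) + (-1) + (I)] = 0/8 = 0
  <chi_6*chi_5, chi_6> = (1/8)[1*(1)*conj(1) + 1*(-exp(-I*pi/4))*conj(-I) + 1*(-I)*conj(-1) + 1*(exp(I*pi/4))*conj(I) + 1*(-1)*conj(1) + 1*(-exp(3*I*pi/4))*conj(-I) + 1*(I)*conj(-1) + 1*(exp(-3*I*pi/4))*conj(I)]
      = (1/8)[(1) + (-exp(I*pi/4)) + (I) + (-exp(3*I*pi/4)) + (-1) + (-exp(-3*I*pi/4)) + (-I) + (-exp(-I*pi/4))] = 0/8 = 0
  <chi_6*chi_5, chi_7> = (1/8)[1*(1)*conj(1) + 1*(-exp(-I*pi/4))*conj(exp(-I*pi/4)) + 1*(-I)*conj(-I) + 1*(exp(I*pi/4))*conj(exp(-3*I*pi/4)) + 1*(-1)*conj(-1) + 1*(-exp(3*I*pi/4))*conj(exp(3*I*pi/4)) + 1*(I)*conj(I) + 1*(exp(-3*I*pi/4))*conj(exp(I*pi/4))]
      = (1/8)[(1) + (-1) + (1) + (-1) + (1) + (-1) + (1) + (-1)] = 0/8 = 0
(Exp terms are combined using exp(i*s)*conj(exp(i*t)) = exp(i*(s-t)), and sums of them are collapsed using the identity that for every m > 1 the m distinct m-th roots of unity sum to 0, e.g. 1 + exp(2*I*pi/3) + exp(-2*I*pi/3) = 0.)
Hence the multiplicities are chi_3: 1. Dimension check: dim(chi_6)*dim(chi_5) = 1*1 = 1 and sum (mult * dim) = 1*1 = 1.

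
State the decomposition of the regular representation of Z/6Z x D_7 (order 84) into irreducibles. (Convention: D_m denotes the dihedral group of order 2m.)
Each irreducible V_i of dimension d_i appears with multiplicity d_i, i.e. rho_reg = (direct sum over all irreducibles V_i) d_i V_i. The irreducible dimensions for Z/6Z x D_7 are 1, 1, 1, 1, 1, 1, 1, 1, 1, 1, 1, 1, 2, 2, 2, 2, 2, 2, 2, 2, 2, 2, 2, 2, 2, 2, 2, 2, 2, 2: 12 irreducibles of dimension 1, each with multiplicity 1; 18 irreducibles of dimension 2, each with multiplicity 2. Total dimension 12*1*1 + 18*2*2 = 84 = |G|.

Reasoning: General theorem: in the regular representation of a finite group G, each irreducible appears with multiplicity equal to its dimension. Check: dim(rho_reg) = sum d_i^2 = 1 + 1 + 1 + 1 + 1 + 1 + 1 + 1 + 1 + 1 + 1 + 1 + 4 + 4 + 4 + 4 + 4 + 4 + 4 + 4 + 4 + 4 + 4 + 4 + 4 + 4 + 4 + 4 + 4 + 4 = 84 = |G|.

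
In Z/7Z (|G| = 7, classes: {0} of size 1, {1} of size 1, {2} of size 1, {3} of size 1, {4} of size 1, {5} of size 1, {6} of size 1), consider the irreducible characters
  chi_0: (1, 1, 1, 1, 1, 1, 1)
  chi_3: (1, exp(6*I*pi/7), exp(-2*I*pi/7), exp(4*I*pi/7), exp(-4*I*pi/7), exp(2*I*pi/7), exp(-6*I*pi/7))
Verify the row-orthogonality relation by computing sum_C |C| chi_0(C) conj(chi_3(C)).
Sum = 0; so <chi_0, chi_3> = 0 (distinct irreducibles are orthogonal).

Why: Compute term by term over conjugacy classes (|C| * chi_0(C) * conj(chi_3(C))):
  1*(1)*conj(1) + 1*(1)*conj(exp(6*I*pi/7)) + 1*(1)*conj(exp(-2*I*pi/7)) + 1*(1)*conj(exp(4*I*pi/7)) + 1*(1)*conj(exp(-4*I*pi/7)) + 1*(1)*conj(exp(2*I*pi/7)) + 1*(1)*conj(exp(-6*I*pi/7))
  = (1) + (exp(-6*I*pi/7)) + (exp(2*I*pi/7)) + (exp(-4*I*pi/7)) + (exp(4*I*pi/7)) + (exp(-2*I*pi/7)) + (exp(6*I*pi/7))
  = 0.
(Exp terms are combined using exp(i*s)*conj(exp(i*t)) = exp(i*(s-t)), and sums of them are collapsed using the identity that for every m > 1 the m distinct m-th roots of unity sum to 0, e.g. 1 + exp(2*I*pi/3) + exp(-2*I*pi/3) = 0.)
Dividing by |G| = 7 gives 0/7 = 0, matching the row-orthogonality relation <chi_0, chi_3> = [chi_0 = chi_3].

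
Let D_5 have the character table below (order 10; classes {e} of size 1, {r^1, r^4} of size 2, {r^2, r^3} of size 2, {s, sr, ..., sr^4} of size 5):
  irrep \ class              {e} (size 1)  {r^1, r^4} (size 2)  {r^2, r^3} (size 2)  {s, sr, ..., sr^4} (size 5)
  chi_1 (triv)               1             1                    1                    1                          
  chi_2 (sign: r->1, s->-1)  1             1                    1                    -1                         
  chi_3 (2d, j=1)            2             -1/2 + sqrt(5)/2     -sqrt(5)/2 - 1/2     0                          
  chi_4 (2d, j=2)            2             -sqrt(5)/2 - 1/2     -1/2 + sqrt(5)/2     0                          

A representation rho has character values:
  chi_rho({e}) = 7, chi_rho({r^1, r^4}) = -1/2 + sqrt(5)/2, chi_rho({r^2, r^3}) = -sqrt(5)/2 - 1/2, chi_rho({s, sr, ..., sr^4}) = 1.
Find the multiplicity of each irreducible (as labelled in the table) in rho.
Multiplicities: chi_1: 1, chi_2: 0, chi_3: 2, chi_4: 1.

Working: Use <chi_rho, chi> = (1/|G|) sum_C |C| * chi_rho(C) * conj(chi(C)) with |G| = 10 for each irreducible chi in the table:
  <chi_rho, chi_1> = (1/10)[1*(7)*conj(1) + 2*(-1/2 + sqrt(5)/2)*conj(1) + 2*(-sqrt(5)/2 - 1/2)*conj(1) + 5*(1)*conj(1)]
      = (1/10)[(7) + (-1 + sqrt(5)) + (-sqrt(5) - 1) + (5)] = 10/10 = 1
  <chi_rho, chi_2> = (1/10)[1*(7)*conj(1) + 2*(-1/2 + sqrt(5)/2)*conj(1) + 2*(-sqrt(5)/2 - 1/2)*conj(1) + 5*(1)*conj(-1)]
      = (1/10)[(7) + (-1 + sqrt(5)) + (-sqrt(5) - 1) + (-5)] = 0/10 = 0
  <chi_rho, chi_3> = (1/10)[1*(7)*conj(2) + 2*(-1/2 + sqrt(5)/2)*conj(-1/2 + sqrt(5)/2) + 2*(-sqrt(5)/2 - 1/2)*conj(-sqrt(5)/2 - 1/2) + 5*(1)*conj(0)]
      = (1/10)[(14) + (3 - sqrt(5)) + (sqrt(5) + 3) + (0)] = 20/10 = 2
  <chi_rho, chi_4> = (1/10)[1*(7)*conj(2) + 2*(-1/2 + sqrt(5)/2)*conj(-sqrt(5)/2 - 1/2) + 2*(-sqrt(5)/2 - 1/2)*conj(-1/2 + sqrt(5)/2) + 5*(1)*conj(0)]
      = (1/10)[(14) + (-2) + (-2) + (0)] = 10/10 = 1
Dimension check: dim(rho) = sum (mult * dim) = 1*1 + 0*1 + 2*2 + 1*2 = 7 = chi_rho(e) = 7.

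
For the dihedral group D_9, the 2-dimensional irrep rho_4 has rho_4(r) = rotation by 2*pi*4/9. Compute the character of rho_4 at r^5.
chi_{rho_4}(r^5) = 2*cos(2*pi*4*5/9) = 2*cos(40*pi/9)

Working: rho_4(r^5) is rotation by angle 2*pi*4*5/9, whose trace is 2*cos(2*pi*4*5/9) = 2*cos(40*pi/9).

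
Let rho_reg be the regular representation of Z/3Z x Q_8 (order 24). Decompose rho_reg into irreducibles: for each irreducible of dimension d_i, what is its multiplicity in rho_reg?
Each irreducible V_i of dimension d_i appears with multiplicity d_i, i.e. rho_reg = (direct sum over all irreducibles V_i) d_i V_i. The irreducible dimensions for Z/3Z x Q_8 are 1, 1, 1, 1, 1, 1, 1, 1, 1, 1, 1, 1, 2, 2, 2: 12 irreducibles of dimension 1, each with multiplicity 1; 3 irreducibles of dimension 2, each with multiplicity 2. Total dimension 12*1*1 + 3*2*2 = 24 = |G|.

Why: General theorem: in the regular representation of a finite group G, each irreducible appears with multiplicity equal to its dimension. Check: dim(rho_reg) = sum d_i^2 = 1 + 1 + 1 + 1 + 1 + 1 + 1 + 1 + 1 + 1 + 1 + 1 + 4 + 4 + 4 = 24 = |G|.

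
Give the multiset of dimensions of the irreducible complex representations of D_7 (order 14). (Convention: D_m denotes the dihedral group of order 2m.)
Dimensions: 1, 1, 2, 2, 2

Reasoning: There are 5 irreducibles (= number of conjugacy classes). Their dimensions d_i satisfy sum d_i^2 = |G| = 14: 1 + 1 + 4 + 4 + 4 = 14.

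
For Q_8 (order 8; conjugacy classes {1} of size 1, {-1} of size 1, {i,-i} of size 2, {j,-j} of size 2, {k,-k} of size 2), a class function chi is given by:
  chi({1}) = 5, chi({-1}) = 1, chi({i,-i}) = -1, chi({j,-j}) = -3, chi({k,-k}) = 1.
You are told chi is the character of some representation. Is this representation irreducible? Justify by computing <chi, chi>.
Not irreducible (reducible): <chi, chi> = 6 > 1.

Derivation: <chi, chi> = (1/|G|) sum_C |C| * |chi(C)|^2 = (1/8)[1*|5|^2 + 1*|1|^2 + 2*|-1|^2 + 2*|-3|^2 + 2*|1|^2]
  = (1/8)[(25) + (1) + (2) + (18) + (2)] = 48/8 = 6.
A character is irreducible iff <chi, chi> = 1, so this representation is reducible.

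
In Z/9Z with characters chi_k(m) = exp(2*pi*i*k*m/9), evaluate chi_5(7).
chi_5(7) = zeta_9^35 = exp(-2*I*pi/9)

Working: chi_5(7) = zeta_9^(5*7) = zeta_9^35. Since zeta_9^9 = 1, this equals zeta_9^8 = exp(2*pi*i*8/9) = exp(-2*I*pi/9).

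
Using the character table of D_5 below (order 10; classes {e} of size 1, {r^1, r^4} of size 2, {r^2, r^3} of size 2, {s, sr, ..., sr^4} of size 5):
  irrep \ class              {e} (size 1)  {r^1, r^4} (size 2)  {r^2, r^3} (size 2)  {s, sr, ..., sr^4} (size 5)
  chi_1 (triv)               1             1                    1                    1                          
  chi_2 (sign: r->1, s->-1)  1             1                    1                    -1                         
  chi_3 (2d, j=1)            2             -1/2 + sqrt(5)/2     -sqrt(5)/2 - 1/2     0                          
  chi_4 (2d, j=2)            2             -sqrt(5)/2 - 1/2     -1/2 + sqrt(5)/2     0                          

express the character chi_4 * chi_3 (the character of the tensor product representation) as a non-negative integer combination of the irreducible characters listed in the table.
chi_4 tensor chi_3 = chi_3 + chi_4 (all other irreducibles have multiplicity 0).

Derivation: The character of a tensor product is the pointwise product (chi_4 * chi_3)(C) = chi_4(C) * chi_3(C):
  {e}: (2)*(2), {r^1, r^4}: (-sqrt(5)/2 - 1/2)*(-1/2 + sqrt(5)/2), {r^2, r^3}: (-1/2 + sqrt(5)/2)*(-sqrt(5)/2 - 1/2), {s, sr, ..., sr^4}: (0)*(0)
so (chi_4 * chi_3) takes values
  {e} -> 4, {r^1, r^4} -> -1, {r^2, r^3} -> -1, {s, sr, ..., sr^4} -> 0.
Now take the inner product of this character with each irreducible chi from the table, <chi_4*chi_3, chi> = (1/10) sum_C |C| (chi_4*chi_3)(C) conj(chi(C)):
  <chi_4*chi_3, chi_1> = (1/10)[1*(4)*conj(1) + 2*(-1)*conj(1) + 2*(-1)*conj(1) + 5*(0)*conj(1)]
      = (1/10)[(4) + (-2) + (-2) + (0)] = 0/10 = 0
  <chi_4*chi_3, chi_2> = (1/10)[1*(4)*conj(1) + 2*(-1)*conj(1) + 2*(-1)*conj(1) + 5*(0)*conj(-1)]
      = (1/10)[(4) + (-2) + (-2) + (0)] = 0/10 = 0
  <chi_4*chi_3, chi_3> = (1/10)[1*(4)*conj(2) + 2*(-1)*conj(-1/2 + sqrt(5)/2) + 2*(-1)*conj(-sqrt(5)/2 - 1/2) + 5*(0)*conj(0)]
      = (1/10)[(8) + (1 - sqrt(5)) + (1 + sqrt(5)) + (0)] = 10/10 = 1
  <chi_4*chi_3, chi_4> = (1/10)[1*(4)*conj(2) + 2*(-1)*conj(-sqrt(5)/2 - 1/2) + 2*(-1)*conj(-1/2 + sqrt(5)/2) + 5*(0)*conj(0)]
      = (1/10)[(8) + (1 + sqrt(5)) + (1 - sqrt(5)) + (0)] = 10/10 = 1
Hence the multiplicities are chi_3: 1, chi_4: 1. Dimension check: dim(chi_4)*dim(chi_3) = 2*2 = 4 and sum (mult * dim) = 1*2 + 1*2 = 4.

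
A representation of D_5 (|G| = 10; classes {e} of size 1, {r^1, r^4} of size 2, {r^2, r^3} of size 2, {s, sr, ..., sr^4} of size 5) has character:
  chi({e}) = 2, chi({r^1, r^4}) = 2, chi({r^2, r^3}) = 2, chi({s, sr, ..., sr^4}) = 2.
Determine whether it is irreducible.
Not irreducible (reducible): <chi, chi> = 4 > 1.

Why: <chi, chi> = (1/|G|) sum_C |C| * |chi(C)|^2 = (1/10)[1*|2|^2 + 2*|2|^2 + 2*|2|^2 + 5*|2|^2]
  = (1/10)[(4) + (8) + (8) + (20)] = 40/10 = 4.
A character is irreducible iff <chi, chi> = 1, so this representation is reducible.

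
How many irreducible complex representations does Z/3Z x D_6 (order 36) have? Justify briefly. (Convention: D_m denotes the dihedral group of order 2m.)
18

Solution. The number of irreducible complex representations of a finite group equals its number of conjugacy classes. For a direct product, #classes(G x H) = #classes(G) * #classes(H). Z/3Z has 3 classes (abelian), D_6 has 6 classes, so 3 * 6 = 18, so Z/3Z x D_6 (order 36) has exactly 18 irreducible complex representations.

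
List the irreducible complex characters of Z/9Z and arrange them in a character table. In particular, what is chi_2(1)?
Character table of Z/9Z (irreps indexed chi_0,...,chi_8 with chi_k(m) = zeta_9^(k*m), zeta_9 = exp(2*pi*i/9)):
  irrep \ class  {0} (size 1)  {1} (size 1)    {2} (size 1)    {3} (size 1)    {4} (size 1)    {5} (size 1)    {6} (size 1)    {7} (size 1)    {8} (size 1)  
  chi_0          1             1               1               1               1               1               1               1               1             
  chi_1          1             exp(2*I*pi/9)   exp(4*I*pi/9)   exp(2*I*pi/3)   exp(8*I*pi/9)   exp(-8*I*pi/9)  exp(-2*I*pi/3)  exp(-4*I*pi/9)  exp(-2*I*pi/9)
  chi_2          1             exp(4*I*pi/9)   exp(8*I*pi/9)   exp(-2*I*pi/3)  exp(-2*I*pi/9)  exp(2*I*pi/9)   exp(2*I*pi/3)   exp(-8*I*pi/9)  exp(-4*I*pi/9)
  chi_3          1             exp(2*I*pi/3)   exp(-2*I*pi/3)  1               exp(2*I*pi/3)   exp(-2*I*pi/3)  1               exp(2*I*pi/3)   exp(-2*I*pi/3)
  chi_4          1             exp(8*I*pi/9)   exp(-2*I*pi/9)  exp(2*I*pi/3)   exp(-4*I*pi/9)  exp(4*I*pi/9)   exp(-2*I*pi/3)  exp(2*I*pi/9)   exp(-8*I*pi/9)
  chi_5          1             exp(-8*I*pi/9)  exp(2*I*pi/9)   exp(-2*I*pi/3)  exp(4*I*pi/9)   exp(-4*I*pi/9)  exp(2*I*pi/3)   exp(-2*I*pi/9)  exp(8*I*pi/9) 
  chi_6          1             exp(-2*I*pi/3)  exp(2*I*pi/3)   1               exp(-2*I*pi/3)  exp(2*I*pi/3)   1               exp(-2*I*pi/3)  exp(2*I*pi/3) 
  chi_7          1             exp(-4*I*pi/9)  exp(-8*I*pi/9)  exp(2*I*pi/3)   exp(2*I*pi/9)   exp(-2*I*pi/9)  exp(-2*I*pi/3)  exp(8*I*pi/9)   exp(4*I*pi/9) 
  chi_8          1             exp(-2*I*pi/9)  exp(-4*I*pi/9)  exp(-2*I*pi/3)  exp(-8*I*pi/9)  exp(8*I*pi/9)   exp(2*I*pi/3)   exp(4*I*pi/9)   exp(2*I*pi/9) 

Spot check: chi_2(1) = zeta_9^(2*1) = zeta_9^2 = exp(4*I*pi/9).

Solution. Z/9Z is abelian, so all 9 irreducible complex representations are 1-dimensional. They are given by chi_k(m) = zeta_9^(k*m) for k = 0,...,8. Row orthogonality: sum_m chi_k(m) conj(chi_l(m)) = 9 * [k = l].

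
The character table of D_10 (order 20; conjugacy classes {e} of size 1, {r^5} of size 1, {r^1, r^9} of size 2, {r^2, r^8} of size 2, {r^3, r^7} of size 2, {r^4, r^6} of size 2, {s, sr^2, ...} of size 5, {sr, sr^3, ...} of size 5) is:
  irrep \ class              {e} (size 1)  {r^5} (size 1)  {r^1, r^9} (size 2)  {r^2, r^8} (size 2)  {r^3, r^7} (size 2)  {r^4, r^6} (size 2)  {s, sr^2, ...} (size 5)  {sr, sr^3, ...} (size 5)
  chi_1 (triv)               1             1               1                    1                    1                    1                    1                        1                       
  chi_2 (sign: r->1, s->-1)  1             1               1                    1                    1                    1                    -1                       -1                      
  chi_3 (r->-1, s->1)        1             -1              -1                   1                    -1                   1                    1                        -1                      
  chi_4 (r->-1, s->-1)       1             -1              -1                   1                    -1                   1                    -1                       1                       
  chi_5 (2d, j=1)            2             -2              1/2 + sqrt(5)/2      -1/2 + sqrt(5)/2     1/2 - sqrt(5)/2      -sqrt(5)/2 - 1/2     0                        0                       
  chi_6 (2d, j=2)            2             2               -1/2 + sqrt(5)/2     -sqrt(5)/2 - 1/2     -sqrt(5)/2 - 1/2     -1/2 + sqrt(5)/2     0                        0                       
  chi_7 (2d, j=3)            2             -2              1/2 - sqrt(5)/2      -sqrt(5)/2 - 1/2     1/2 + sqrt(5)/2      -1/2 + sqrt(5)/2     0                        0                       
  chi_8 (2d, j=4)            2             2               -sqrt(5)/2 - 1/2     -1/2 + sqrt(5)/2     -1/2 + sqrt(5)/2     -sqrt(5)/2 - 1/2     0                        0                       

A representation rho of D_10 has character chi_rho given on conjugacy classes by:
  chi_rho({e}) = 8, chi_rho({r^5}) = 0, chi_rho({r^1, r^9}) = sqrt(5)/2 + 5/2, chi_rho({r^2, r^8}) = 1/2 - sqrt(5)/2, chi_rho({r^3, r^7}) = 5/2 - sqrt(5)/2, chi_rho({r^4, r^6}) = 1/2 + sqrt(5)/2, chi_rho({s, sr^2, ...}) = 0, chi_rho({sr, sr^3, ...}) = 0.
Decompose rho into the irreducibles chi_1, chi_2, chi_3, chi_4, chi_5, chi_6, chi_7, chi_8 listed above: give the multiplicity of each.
Multiplicities: chi_1: 1, chi_2: 1, chi_3: 0, chi_4: 0, chi_5: 1, chi_6: 1, chi_7: 1, chi_8: 0.

Use <chi_rho, chi> = (1/|G|) sum_C |C| * chi_rho(C) * conj(chi(C)) with |G| = 20 for each irreducible chi in the table:
  <chi_rho, chi_1> = (1/20)[1*(8)*conj(1) + 1*(0)*conj(1) + 2*(sqrt(5)/2 + 5/2)*conj(1) + 2*(1/2 - sqrt(5)/2)*conj(1) + 2*(5/2 - sqrt(5)/2)*conj(1) + 2*(1/2 + sqrt(5)/2)*conj(1) + 5*(0)*conj(1) + 5*(0)*conj(1)]
      = (1/20)[(8) + (0) + (sqrt(5) + 5) + (1 - sqrt(5)) + (5 - sqrt(5)) + (1 + sqrt(5)) + (0) + (0)] = 20/20 = 1
  <chi_rho, chi_2> = (1/20)[1*(8)*conj(1) + 1*(0)*conj(1) + 2*(sqrt(5)/2 + 5/2)*conj(1) + 2*(1/2 - sqrt(5)/2)*conj(1) + 2*(5/2 - sqrt(5)/2)*conj(1) + 2*(1/2 + sqrt(5)/2)*conj(1) + 5*(0)*conj(-1) + 5*(0)*conj(-1)]
      = (1/20)[(8) + (0) + (sqrt(5) + 5) + (1 - sqrt(5)) + (5 - sqrt(5)) + (1 + sqrt(5)) + (0) + (0)] = 20/20 = 1
  <chi_rho, chi_3> = (1/20)[1*(8)*conj(1) + 1*(0)*conj(-1) + 2*(sqrt(5)/2 + 5/2)*conj(-1) + 2*(1/2 - sqrt(5)/2)*conj(1) + 2*(5/2 - sqrt(5)/2)*conj(-1) + 2*(1/2 + sqrt(5)/2)*conj(1) + 5*(0)*conj(1) + 5*(0)*conj(-1)]
      = (1/20)[(8) + (0) + (-5 - sqrt(5)) + (1 - sqrt(5)) + (-5 + sqrt(5)) + (1 + sqrt(5)) + (0) + (0)] = 0/20 = 0
  <chi_rho, chi_4> = (1/20)[1*(8)*conj(1) + 1*(0)*conj(-1) + 2*(sqrt(5)/2 + 5/2)*conj(-1) + 2*(1/2 - sqrt(5)/2)*conj(1) + 2*(5/2 - sqrt(5)/2)*conj(-1) + 2*(1/2 + sqrt(5)/2)*conj(1) + 5*(0)*conj(-1) + 5*(0)*conj(1)]
      = (1/20)[(8) + (0) + (-5 - sqrt(5)) + (1 - sqrt(5)) + (-5 + sqrt(5)) + (1 + sqrt(5)) + (0) + (0)] = 0/20 = 0
  <chi_rho, chi_5> = (1/20)[1*(8)*conj(2) + 1*(0)*conj(-2) + 2*(sqrt(5)/2 + 5/2)*conj(1/2 + sqrt(5)/2) + 2*(1/2 - sqrt(5)/2)*conj(-1/2 + sqrt(5)/2) + 2*(5/2 - sqrt(5)/2)*conj(1/2 - sqrt(5)/2) + 2*(1/2 + sqrt(5)/2)*conj(-sqrt(5)/2 - 1/2) + 5*(0)*conj(0) + 5*(0)*conj(0)]
      = (1/20)[(16) + (0) + (5 + 3*sqrt(5)) + (-3 + sqrt(5)) + (5 - 3*sqrt(5)) + (-3 - sqrt(5)) + (0) + (0)] = 20/20 = 1
  <chi_rho, chi_6> = (1/20)[1*(8)*conj(2) + 1*(0)*conj(2) + 2*(sqrt(5)/2 + 5/2)*conj(-1/2 + sqrt(5)/2) + 2*(1/2 - sqrt(5)/2)*conj(-sqrt(5)/2 - 1/2) + 2*(5/2 - sqrt(5)/2)*conj(-sqrt(5)/2 - 1/2) + 2*(1/2 + sqrt(5)/2)*conj(-1/2 + sqrt(5)/2) + 5*(0)*conj(0) + 5*(0)*conj(0)]
      = (1/20)[(16) + (0) + (2*sqrt(5)) + (2) + (-2*sqrt(5)) + (2) + (0) + (0)] = 20/20 = 1
  <chi_rho, chi_7> = (1/20)[1*(8)*conj(2) + 1*(0)*conj(-2) + 2*(sqrt(5)/2 + 5/2)*conj(1/2 - sqrt(5)/2) + 2*(1/2 - sqrt(5)/2)*conj(-sqrt(5)/2 - 1/2) + 2*(5/2 - sqrt(5)/2)*conj(1/2 + sqrt(5)/2) + 2*(1/2 + sqrt(5)/2)*conj(-1/2 + sqrt(5)/2) + 5*(0)*conj(0) + 5*(0)*conj(0)]
      = (1/20)[(16) + (0) + (-2*sqrt(5)) + (2) + (2*sqrt(5)) + (2) + (0) + (0)] = 20/20 = 1
  <chi_rho, chi_8> = (1/20)[1*(8)*conj(2) + 1*(0)*conj(2) + 2*(sqrt(5)/2 + 5/2)*conj(-sqrt(5)/2 - 1/2) + 2*(1/2 - sqrt(5)/2)*conj(-1/2 + sqrt(5)/2) + 2*(5/2 - sqrt(5)/2)*conj(-1/2 + sqrt(5)/2) + 2*(1/2 + sqrt(5)/2)*conj(-sqrt(5)/2 - 1/2) + 5*(0)*conj(0) + 5*(0)*conj(0)]
      = (1/20)[(16) + (0) + (-3*sqrt(5) - 5) + (-3 + sqrt(5)) + (-5 + 3*sqrt(5)) + (-3 - sqrt(5)) + (0) + (0)] = 0/20 = 0
Dimension check: dim(rho) = sum (mult * dim) = 1*1 + 1*1 + 0*1 + 0*1 + 1*2 + 1*2 + 1*2 + 0*2 = 8 = chi_rho(e) = 8.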